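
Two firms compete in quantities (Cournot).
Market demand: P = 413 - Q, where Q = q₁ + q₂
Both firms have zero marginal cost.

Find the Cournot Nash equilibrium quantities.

q₁* = q₂* = 137.67; P* = 137.67

Work:
Profit: π_i = P·q_i = (a - q_i - q_j)·q_i
FOC: ∂π_i/∂q_i = a - 2q_i - q_j = 0
Reaction function: q_i = (413 - q_j)/2
Symmetry: q* = 413/3 = 137.67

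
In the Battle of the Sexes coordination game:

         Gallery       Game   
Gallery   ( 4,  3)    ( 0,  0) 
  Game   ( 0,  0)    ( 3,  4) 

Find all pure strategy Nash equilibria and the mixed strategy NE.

Pure NE: (Gallery, Gallery) and (Game, Game); Mixed NE: p = 0.5714, q = 0.4286

Work:
Check pure NE:
(Gallery, Gallery): (4, 3) - no unilateral deviation beneficial
(Game, Game): (3, 4) - no unilateral deviation beneficial
Mixed NE: P1 plays Gallery with p = 0.5714, P2 plays Gallery with q = 0.4286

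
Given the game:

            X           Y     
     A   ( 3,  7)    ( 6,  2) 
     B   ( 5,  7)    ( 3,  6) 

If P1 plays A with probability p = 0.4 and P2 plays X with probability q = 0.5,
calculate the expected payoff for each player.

E[P1] = 4.2, E[P2] = 5.7

Work:
E[P1] = p·q·π₁(A,X) + p·(1-q)·π₁(A,Y) + (1-p)·q·π₁(B,X) + (1-p)·(1-q)·π₁(B,Y)
= 0.4·0.5·3 + 0.4·0.5·6 + 0.6·0.5·5 + 0.6·0.5·3
= 4.2

E[P2] = 5.7 (similar calculation)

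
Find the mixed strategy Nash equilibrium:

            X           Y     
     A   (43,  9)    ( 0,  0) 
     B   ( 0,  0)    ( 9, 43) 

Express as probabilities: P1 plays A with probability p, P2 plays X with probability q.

p = 0.8269, q = 0.1731

Work:
Find probabilities that make opponent indifferent:
P2 chooses q to make P1 indifferent between A and B
P1 chooses p to make P2 indifferent between X and Y
Mixed NE: P1 plays (A: 0.8269, B: 0.1731), P2 plays (X: 0.1731, Y: 0.8269)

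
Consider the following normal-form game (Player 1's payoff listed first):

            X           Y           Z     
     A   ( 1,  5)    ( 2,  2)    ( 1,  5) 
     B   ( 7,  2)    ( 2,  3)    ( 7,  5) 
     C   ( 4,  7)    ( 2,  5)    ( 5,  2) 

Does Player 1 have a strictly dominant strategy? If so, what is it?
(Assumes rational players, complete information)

No strictly dominant strategy exists for Player 1

Work:
A strategy strictly dominates another if it gives a strictly higher payoff against every opponent action. Compare each pair of P1's strategies column-by-column:
  A vs B: [1 vs 7, 2 vs 2, 1 vs 7] → A does not strictly dominate B (column X: 1 ≤ 7)
  A vs C: [1 vs 4, 2 vs 2, 1 vs 5] → A does not strictly dominate C (column X: 1 ≤ 4)
  B vs A: [7 vs 1, 2 vs 2, 7 vs 1] → B does not strictly dominate A (column Y: 2 ≤ 2)
  B vs C: [7 vs 4, 2 vs 2, 7 vs 5] → B does not strictly dominate C (column Y: 2 ≤ 2)
  C vs A: [4 vs 1, 2 vs 2, 5 vs 1] → C does not strictly dominate A (column Y: 2 ≤ 2)
  C vs B: [4 vs 7, 2 vs 2, 5 vs 7] → C does not strictly dominate B (column X: 4 ≤ 7)
No single strategy strictly dominates all others → no strictly dominant strategy.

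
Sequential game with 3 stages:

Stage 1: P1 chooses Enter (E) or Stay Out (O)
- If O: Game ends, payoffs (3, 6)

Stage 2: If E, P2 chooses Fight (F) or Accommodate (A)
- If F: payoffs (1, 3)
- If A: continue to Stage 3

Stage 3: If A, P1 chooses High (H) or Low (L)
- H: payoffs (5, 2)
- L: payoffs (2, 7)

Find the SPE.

SPE: (O, F, H); Outcome (3, 6)

Work:
Stage 3: P1 chooses H (5 vs 2)
Stage 2: P2: F->3, A->2 (anticipating H). Choose F
Stage 1: P1: O->3, E->1 (anticipating F, H). Choose O
SPE path: O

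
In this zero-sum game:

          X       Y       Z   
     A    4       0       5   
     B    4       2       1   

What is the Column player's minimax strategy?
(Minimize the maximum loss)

Column should play Y, value = 2

Work:
Column player minimizes Row's maximum payoff:
Column X: max payoff to Row = 4
Column Y: max payoff to Row = 2
Column Z: max payoff to Row = 5
Minimum is 2, achieved by column Y.
Minimax strategy: Y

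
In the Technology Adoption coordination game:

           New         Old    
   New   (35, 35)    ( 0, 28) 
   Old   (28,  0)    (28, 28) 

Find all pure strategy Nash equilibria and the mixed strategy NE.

Pure NE: (New, New) and (Old, Old); Mixed NE: p = 0.8, q = 0.8

Work:
Check pure NE:
(New, New): (35, 35) - no unilateral deviation beneficial
(Old, Old): (28, 28) - no unilateral deviation beneficial
Mixed NE: P1 plays New with p = 0.8, P2 plays New with q = 0.8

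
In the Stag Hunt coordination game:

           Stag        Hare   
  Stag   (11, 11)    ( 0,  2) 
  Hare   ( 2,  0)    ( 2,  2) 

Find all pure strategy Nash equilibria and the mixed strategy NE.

Pure NE: (Stag, Stag) and (Hare, Hare); Mixed NE: p = 0.1818, q = 0.1818

Work:
Check pure NE:
(Stag, Stag): (11, 11) - no unilateral deviation beneficial
(Hare, Hare): (2, 2) - no unilateral deviation beneficial
Mixed NE: P1 plays Stag with p = 0.1818, P2 plays Stag with q = 0.1818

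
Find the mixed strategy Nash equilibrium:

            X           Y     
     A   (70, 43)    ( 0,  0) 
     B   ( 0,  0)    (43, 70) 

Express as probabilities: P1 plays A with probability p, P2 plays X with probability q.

p = 0.6195, q = 0.3805

Work:
Find probabilities that make opponent indifferent:
P2 chooses q to make P1 indifferent between A and B
P1 chooses p to make P2 indifferent between X and Y
Mixed NE: P1 plays (A: 0.6195, B: 0.3805), P2 plays (X: 0.3805, Y: 0.6195)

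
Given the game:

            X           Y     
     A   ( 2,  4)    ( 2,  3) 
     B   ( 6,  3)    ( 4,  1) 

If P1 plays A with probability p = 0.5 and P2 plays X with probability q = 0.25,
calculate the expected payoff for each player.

E[P1] = 3.25, E[P2] = 2.375

Work:
E[P1] = p·q·π₁(A,X) + p·(1-q)·π₁(A,Y) + (1-p)·q·π₁(B,X) + (1-p)·(1-q)·π₁(B,Y)
= 0.5·0.25·2 + 0.5·0.75·2 + 0.5·0.25·6 + 0.5·0.75·4
= 3.25

E[P2] = 2.375 (similar calculation)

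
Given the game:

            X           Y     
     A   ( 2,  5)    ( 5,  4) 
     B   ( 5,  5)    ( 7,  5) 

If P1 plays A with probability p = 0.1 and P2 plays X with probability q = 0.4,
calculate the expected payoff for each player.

E[P1] = 5.96, E[P2] = 4.94

Work:
E[P1] = p·q·π₁(A,X) + p·(1-q)·π₁(A,Y) + (1-p)·q·π₁(B,X) + (1-p)·(1-q)·π₁(B,Y)
= 0.1·0.4·2 + 0.1·0.6·5 + 0.9·0.4·5 + 0.9·0.6·7
= 5.96

E[P2] = 4.94 (similar calculation)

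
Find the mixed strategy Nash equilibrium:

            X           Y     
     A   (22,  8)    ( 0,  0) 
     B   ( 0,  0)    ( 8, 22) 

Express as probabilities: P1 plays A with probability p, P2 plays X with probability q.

p = 0.7333, q = 0.2667

Work:
Find probabilities that make opponent indifferent:
P2 chooses q to make P1 indifferent between A and B
P1 chooses p to make P2 indifferent between X and Y
Mixed NE: P1 plays (A: 0.7333, B: 0.2667), P2 plays (X: 0.2667, Y: 0.7333)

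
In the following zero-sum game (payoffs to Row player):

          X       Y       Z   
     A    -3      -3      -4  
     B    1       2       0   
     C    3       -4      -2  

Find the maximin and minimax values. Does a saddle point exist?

Maximin = 0, Minimax = 0, Saddle: True

Work:
Row minimums: [-4, 0, -4] → maximin = 0
Column maximums: [3, 2, 0] → minimax = 0
Saddle point exists! Game value = 0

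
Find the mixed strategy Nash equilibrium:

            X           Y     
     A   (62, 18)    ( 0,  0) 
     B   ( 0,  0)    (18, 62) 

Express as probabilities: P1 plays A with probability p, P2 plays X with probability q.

p = 0.775, q = 0.225

Work:
Find probabilities that make opponent indifferent:
P2 chooses q to make P1 indifferent between A and B
P1 chooses p to make P2 indifferent between X and Y
Mixed NE: P1 plays (A: 0.775, B: 0.225), P2 plays (X: 0.225, Y: 0.775)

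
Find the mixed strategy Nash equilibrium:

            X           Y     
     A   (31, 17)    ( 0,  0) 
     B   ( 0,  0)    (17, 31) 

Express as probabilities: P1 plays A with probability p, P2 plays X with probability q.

p = 0.6458, q = 0.3542

Work:
Find probabilities that make opponent indifferent:
P2 chooses q to make P1 indifferent between A and B
P1 chooses p to make P2 indifferent between X and Y
Mixed NE: P1 plays (A: 0.6458, B: 0.3542), P2 plays (X: 0.3542, Y: 0.6458)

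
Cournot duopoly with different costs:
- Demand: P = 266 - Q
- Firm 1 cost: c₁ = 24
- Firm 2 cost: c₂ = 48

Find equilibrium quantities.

q₁* = 88.67, q₂* = 64.67

Work:
Reaction: q₁ = (266 - 24 - q₂)/2
Reaction: q₂ = (266 - 48 - q₁)/2
Solve simultaneously:
q₁* = (266 - 2×24 + 48)/3 = 88.67
q₂* = (266 - 2×48 + 24)/3 = 64.67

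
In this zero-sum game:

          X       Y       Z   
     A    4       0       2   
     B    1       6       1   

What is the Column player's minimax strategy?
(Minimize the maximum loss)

Column should play Z, value = 2

Work:
Column player minimizes Row's maximum payoff:
Column X: max payoff to Row = 4
Column Y: max payoff to Row = 6
Column Z: max payoff to Row = 2
Minimum is 2, achieved by column Z.
Minimax strategy: Z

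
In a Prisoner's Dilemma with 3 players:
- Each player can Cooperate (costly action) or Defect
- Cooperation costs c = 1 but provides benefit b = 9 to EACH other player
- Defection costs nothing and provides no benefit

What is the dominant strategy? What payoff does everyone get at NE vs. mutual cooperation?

Dominant: Defect; NE payoff = 0; Coop payoff = 17

Work:
Defect dominates (saves cost c = 1, benefit to others is external)
NE: All defect → everyone gets 0
If all cooperate: each receives (2)×9 - 1 = 17
Social dilemma: 17 > 0 but NE gives 0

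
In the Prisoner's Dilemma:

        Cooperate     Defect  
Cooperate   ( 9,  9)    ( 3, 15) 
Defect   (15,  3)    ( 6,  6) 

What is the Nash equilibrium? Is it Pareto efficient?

(Defect, Defect) is NE; not Pareto efficient

Work:
Defect dominates Cooperate for both players:
If P2 cooperates: Defect (15) > Cooperate (9)
If P2 defects: Defect (6) > Cooperate (3)
NE: (Defect, Defect) with payoff (6, 6)
But (Cooperate, Cooperate) = (9, 9) Pareto dominates (6, 6)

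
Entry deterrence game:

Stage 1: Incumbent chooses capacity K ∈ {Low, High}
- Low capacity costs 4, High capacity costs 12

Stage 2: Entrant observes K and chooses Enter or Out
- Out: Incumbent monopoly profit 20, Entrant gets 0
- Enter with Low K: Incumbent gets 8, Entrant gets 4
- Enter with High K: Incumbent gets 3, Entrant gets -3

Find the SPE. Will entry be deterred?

SPE: (High, Enter|Low, Out|High); Entry deterred. Incumbent net profit = 8

Work:
After Low K: Entrant enters (4 > 0)
After High K: Entrant stays out (-3 < 0)
Incumbent: Low → 8−4=4, High → 20−12=8
Incumbent chooses High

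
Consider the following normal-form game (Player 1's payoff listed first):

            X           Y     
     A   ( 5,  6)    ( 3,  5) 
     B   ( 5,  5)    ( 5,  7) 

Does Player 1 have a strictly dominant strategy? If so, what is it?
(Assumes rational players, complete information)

No strictly dominant strategy exists for Player 1

Work:
A strategy strictly dominates another if it gives a strictly higher payoff against every opponent action. Compare each pair of P1's strategies column-by-column:
  A vs B: [5 vs 5, 3 vs 5] → A does not strictly dominate B (column X: 5 ≤ 5)
  B vs A: [5 vs 5, 5 vs 3] → B does not strictly dominate A (column X: 5 ≤ 5)
No single strategy strictly dominates all others → no strictly dominant strategy.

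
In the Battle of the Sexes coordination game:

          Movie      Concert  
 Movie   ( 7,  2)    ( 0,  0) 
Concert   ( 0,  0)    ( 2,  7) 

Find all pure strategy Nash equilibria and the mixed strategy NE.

Pure NE: (Movie, Movie) and (Concert, Concert); Mixed NE: p = 0.7778, q = 0.2222

Work:
Check pure NE:
(Movie, Movie): (7, 2) - no unilateral deviation beneficial
(Concert, Concert): (2, 7) - no unilateral deviation beneficial
Mixed NE: P1 plays Movie with p = 0.7778, P2 plays Movie with q = 0.2222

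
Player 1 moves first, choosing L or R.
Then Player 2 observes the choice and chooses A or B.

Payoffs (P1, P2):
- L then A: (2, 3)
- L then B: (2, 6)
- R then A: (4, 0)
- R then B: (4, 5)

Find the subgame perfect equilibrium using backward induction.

P1 plays R, P2 plays B after L and B after R; Payoff (4, 5)

Work:
Backward induction:
After L: P2 chooses B → P1 gets 2
After R: P2 chooses B → P1 gets 4
P1 chooses R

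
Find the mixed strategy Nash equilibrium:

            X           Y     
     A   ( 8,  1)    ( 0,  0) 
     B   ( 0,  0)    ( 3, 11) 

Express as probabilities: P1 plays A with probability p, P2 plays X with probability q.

p = 0.9167, q = 0.2727

Work:
Find probabilities that make opponent indifferent:
P2 chooses q to make P1 indifferent between A and B
P1 chooses p to make P2 indifferent between X and Y
Mixed NE: P1 plays (A: 0.9167, B: 0.0833), P2 plays (X: 0.2727, Y: 0.7273)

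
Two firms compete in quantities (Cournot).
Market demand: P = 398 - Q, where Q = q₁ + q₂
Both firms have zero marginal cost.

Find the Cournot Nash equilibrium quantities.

q₁* = q₂* = 132.67; P* = 132.67

Work:
Profit: π_i = P·q_i = (a - q_i - q_j)·q_i
FOC: ∂π_i/∂q_i = a - 2q_i - q_j = 0
Reaction function: q_i = (398 - q_j)/2
Symmetry: q* = 398/3 = 132.67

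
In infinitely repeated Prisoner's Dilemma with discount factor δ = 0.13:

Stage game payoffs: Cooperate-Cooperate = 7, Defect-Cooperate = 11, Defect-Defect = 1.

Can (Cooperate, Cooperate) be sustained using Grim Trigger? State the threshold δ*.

δ* = 0.4; since δ = 0.13 < 0.4, cooperation cannot be sustained

Work:
For Grim Trigger:
Cooperate forever: 7/(1-δ)
Defect then punished: 11 + 1·δ/(1-δ)
Need: 7/(1-δ) ≥ 11 + 1·δ/(1-δ)
Solving: δ ≥ (T-R)/(T-P) = (11-7)/(11-1) = 0.4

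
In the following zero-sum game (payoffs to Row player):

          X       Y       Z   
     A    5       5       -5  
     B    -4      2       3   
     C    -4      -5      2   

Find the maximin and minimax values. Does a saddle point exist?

Maximin = -4, Minimax = 3, Saddle: False

Work:
Row minimums: [-5, -4, -5] → maximin = -4
Column maximums: [5, 5, 3] → minimax = 3
No saddle point (maximin ≠ minimax). Mixed strategy needed.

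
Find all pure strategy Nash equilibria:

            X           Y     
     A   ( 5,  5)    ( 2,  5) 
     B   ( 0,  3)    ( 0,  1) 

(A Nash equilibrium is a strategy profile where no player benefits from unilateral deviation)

Nash equilibrium: (A, X), (A, Y)

Work:
Best responses:
  P1 vs X: payoffs [5, 0] → best response A (payoff 5)
  P1 vs Y: payoffs [2, 0] → best response A (payoff 2)
  P2 vs A: payoffs [5, 5] → best response X/Y (payoff 5)
  P2 vs B: payoffs [3, 1] → best response X (payoff 3)
Mutual best responses: (A,X), (A,Y) → Nash equilibria.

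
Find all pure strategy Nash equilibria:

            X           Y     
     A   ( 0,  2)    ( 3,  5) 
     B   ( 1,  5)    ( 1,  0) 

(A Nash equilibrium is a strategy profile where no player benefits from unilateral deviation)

Nash equilibrium: (A, Y), (B, X)

Work:
Best responses:
  P1 vs X: payoffs [0, 1] → best response B (payoff 1)
  P1 vs Y: payoffs [3, 1] → best response A (payoff 3)
  P2 vs A: payoffs [2, 5] → best response Y (payoff 5)
  P2 vs B: payoffs [5, 0] → best response X (payoff 5)
Mutual best responses: (A,Y), (B,X) → Nash equilibria.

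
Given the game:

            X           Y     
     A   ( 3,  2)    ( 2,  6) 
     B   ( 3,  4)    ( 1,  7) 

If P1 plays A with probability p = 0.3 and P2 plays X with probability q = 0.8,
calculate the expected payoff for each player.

E[P1] = 2.66, E[P2] = 4.06

Work:
E[P1] = p·q·π₁(A,X) + p·(1-q)·π₁(A,Y) + (1-p)·q·π₁(B,X) + (1-p)·(1-q)·π₁(B,Y)
= 0.3·0.8·3 + 0.3·0.2·2 + 0.7·0.8·3 + 0.7·0.2·1
= 2.66

E[P2] = 4.06 (similar calculation)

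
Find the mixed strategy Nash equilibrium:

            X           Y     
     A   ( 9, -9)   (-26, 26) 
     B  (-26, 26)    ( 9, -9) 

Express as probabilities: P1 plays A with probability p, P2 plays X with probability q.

p = 0.5, q = 0.5

Work:
Find probabilities that make opponent indifferent:
P2 chooses q to make P1 indifferent between A and B
P1 chooses p to make P2 indifferent between X and Y
Mixed NE: P1 plays (A: 0.5, B: 0.5), P2 plays (X: 0.5, Y: 0.5)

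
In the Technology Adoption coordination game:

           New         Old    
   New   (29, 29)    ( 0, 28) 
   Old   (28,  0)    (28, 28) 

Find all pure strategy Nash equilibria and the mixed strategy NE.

Pure NE: (New, New) and (Old, Old); Mixed NE: p = 0.9655, q = 0.9655

Work:
Check pure NE:
(New, New): (29, 29) - no unilateral deviation beneficial
(Old, Old): (28, 28) - no unilateral deviation beneficial
Mixed NE: P1 plays New with p = 0.9655, P2 plays New with q = 0.9655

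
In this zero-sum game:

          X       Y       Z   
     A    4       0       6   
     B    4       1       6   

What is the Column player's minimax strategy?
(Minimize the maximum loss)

Column should play Y, value = 1

Work:
Column player minimizes Row's maximum payoff:
Column X: max payoff to Row = 4
Column Y: max payoff to Row = 1
Column Z: max payoff to Row = 6
Minimum is 1, achieved by column Y.
Minimax strategy: Y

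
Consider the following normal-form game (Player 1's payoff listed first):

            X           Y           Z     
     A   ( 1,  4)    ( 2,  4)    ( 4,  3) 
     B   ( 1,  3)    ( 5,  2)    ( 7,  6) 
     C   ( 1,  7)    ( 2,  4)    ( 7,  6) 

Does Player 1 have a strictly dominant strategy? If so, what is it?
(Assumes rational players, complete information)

No strictly dominant strategy exists for Player 1

Work:
A strategy strictly dominates another if it gives a strictly higher payoff against every opponent action. Compare each pair of P1's strategies column-by-column:
  A vs B: [1 vs 1, 2 vs 5, 4 vs 7] → A does not strictly dominate B (column X: 1 ≤ 1)
  A vs C: [1 vs 1, 2 vs 2, 4 vs 7] → A does not strictly dominate C (column X: 1 ≤ 1)
  B vs A: [1 vs 1, 5 vs 2, 7 vs 4] → B does not strictly dominate A (column X: 1 ≤ 1)
  B vs C: [1 vs 1, 5 vs 2, 7 vs 7] → B does not strictly dominate C (column X: 1 ≤ 1)
  C vs A: [1 vs 1, 2 vs 2, 7 vs 4] → C does not strictly dominate A (column X: 1 ≤ 1)
  C vs B: [1 vs 1, 2 vs 5, 7 vs 7] → C does not strictly dominate B (column X: 1 ≤ 1)
No single strategy strictly dominates all others → no strictly dominant strategy.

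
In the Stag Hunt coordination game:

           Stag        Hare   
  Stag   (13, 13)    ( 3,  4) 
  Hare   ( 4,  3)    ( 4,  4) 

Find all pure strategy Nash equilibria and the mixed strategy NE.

Pure NE: (Stag, Stag) and (Hare, Hare); Mixed NE: p = 0.1, q = 0.1

Work:
Check pure NE:
(Stag, Stag): (13, 13) - no unilateral deviation beneficial
(Hare, Hare): (4, 4) - no unilateral deviation beneficial
Mixed NE: P1 plays Stag with p = 0.1, P2 plays Stag with q = 0.1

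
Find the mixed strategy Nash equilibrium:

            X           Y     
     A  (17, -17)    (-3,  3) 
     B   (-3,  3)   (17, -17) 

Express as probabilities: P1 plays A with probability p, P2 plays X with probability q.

p = 0.5, q = 0.5

Work:
Find probabilities that make opponent indifferent:
P2 chooses q to make P1 indifferent between A and B
P1 chooses p to make P2 indifferent between X and Y
Mixed NE: P1 plays (A: 0.5, B: 0.5), P2 plays (X: 0.5, Y: 0.5)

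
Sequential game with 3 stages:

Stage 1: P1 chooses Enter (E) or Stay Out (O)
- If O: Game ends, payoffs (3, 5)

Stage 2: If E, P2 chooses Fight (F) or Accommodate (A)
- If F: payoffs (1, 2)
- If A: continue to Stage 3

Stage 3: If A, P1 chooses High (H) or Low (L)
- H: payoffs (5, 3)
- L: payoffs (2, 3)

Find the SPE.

SPE: (E, A, H); Outcome (5, 3)

Work:
Stage 3: P1 chooses H (5 vs 2)
Stage 2: P2: F->2, A->3 (anticipating H). Choose A
Stage 1: P1: O->3, E->5 (anticipating A, H). Choose E
SPE path: E -> A -> H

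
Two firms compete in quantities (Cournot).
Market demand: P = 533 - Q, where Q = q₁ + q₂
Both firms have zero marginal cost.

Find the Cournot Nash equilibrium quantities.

q₁* = q₂* = 177.67; P* = 177.67

Work:
Profit: π_i = P·q_i = (a - q_i - q_j)·q_i
FOC: ∂π_i/∂q_i = a - 2q_i - q_j = 0
Reaction function: q_i = (533 - q_j)/2
Symmetry: q* = 533/3 = 177.67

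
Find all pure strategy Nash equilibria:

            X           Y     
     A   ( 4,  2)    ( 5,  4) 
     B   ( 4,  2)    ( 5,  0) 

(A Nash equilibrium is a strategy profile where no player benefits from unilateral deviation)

Nash equilibrium: (A, Y), (B, X)

Work:
Best responses:
  P1 vs X: payoffs [4, 4] → best response A/B (payoff 4)
  P1 vs Y: payoffs [5, 5] → best response A/B (payoff 5)
  P2 vs A: payoffs [2, 4] → best response Y (payoff 4)
  P2 vs B: payoffs [2, 0] → best response X (payoff 2)
Mutual best responses: (A,Y), (B,X) → Nash equilibria.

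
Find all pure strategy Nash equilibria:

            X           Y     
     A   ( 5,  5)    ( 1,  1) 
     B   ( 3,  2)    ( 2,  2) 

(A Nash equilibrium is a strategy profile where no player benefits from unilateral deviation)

Nash equilibrium: (A, X), (B, Y)

Work:
Best responses:
  P1 vs X: payoffs [5, 3] → best response A (payoff 5)
  P1 vs Y: payoffs [1, 2] → best response B (payoff 2)
  P2 vs A: payoffs [5, 1] → best response X (payoff 5)
  P2 vs B: payoffs [2, 2] → best response X/Y (payoff 2)
Mutual best responses: (A,X), (B,Y) → Nash equilibria.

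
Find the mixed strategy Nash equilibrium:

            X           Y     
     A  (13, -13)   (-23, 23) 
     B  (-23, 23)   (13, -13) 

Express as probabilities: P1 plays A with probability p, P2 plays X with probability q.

p = 0.5, q = 0.5

Work:
Find probabilities that make opponent indifferent:
P2 chooses q to make P1 indifferent between A and B
P1 chooses p to make P2 indifferent between X and Y
Mixed NE: P1 plays (A: 0.5, B: 0.5), P2 plays (X: 0.5, Y: 0.5)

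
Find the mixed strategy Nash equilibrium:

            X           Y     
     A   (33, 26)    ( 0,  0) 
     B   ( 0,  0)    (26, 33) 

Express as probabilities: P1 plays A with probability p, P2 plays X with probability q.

p = 0.5593, q = 0.4407

Work:
Find probabilities that make opponent indifferent:
P2 chooses q to make P1 indifferent between A and B
P1 chooses p to make P2 indifferent between X and Y
Mixed NE: P1 plays (A: 0.5593, B: 0.4407), P2 plays (X: 0.4407, Y: 0.5593)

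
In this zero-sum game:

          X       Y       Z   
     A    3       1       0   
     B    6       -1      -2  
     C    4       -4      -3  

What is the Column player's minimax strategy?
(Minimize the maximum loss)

Column should play Z, value = 0

Work:
Column player minimizes Row's maximum payoff:
Column X: max payoff to Row = 6
Column Y: max payoff to Row = 1
Column Z: max payoff to Row = 0
Minimum is 0, achieved by column Z.
Minimax strategy: Z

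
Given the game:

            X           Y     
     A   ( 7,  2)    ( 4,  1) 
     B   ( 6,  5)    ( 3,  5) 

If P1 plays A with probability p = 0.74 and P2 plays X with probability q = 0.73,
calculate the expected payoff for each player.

E[P1] = 5.93, E[P2] = 2.5802

Work:
E[P1] = p·q·π₁(A,X) + p·(1-q)·π₁(A,Y) + (1-p)·q·π₁(B,X) + (1-p)·(1-q)·π₁(B,Y)
= 0.74·0.73·7 + 0.74·0.27·4 + 0.26·0.73·6 + 0.26·0.27·3
= 5.93

E[P2] = 2.5802 (similar calculation)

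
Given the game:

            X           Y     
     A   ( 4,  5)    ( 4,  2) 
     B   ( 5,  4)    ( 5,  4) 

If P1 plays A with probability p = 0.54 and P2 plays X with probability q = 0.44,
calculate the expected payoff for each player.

E[P1] = 4.46, E[P2] = 3.6328

Work:
E[P1] = p·q·π₁(A,X) + p·(1-q)·π₁(A,Y) + (1-p)·q·π₁(B,X) + (1-p)·(1-q)·π₁(B,Y)
= 0.54·0.44·4 + 0.54·0.56·4 + 0.46·0.44·5 + 0.46·0.56·5
= 4.46

E[P2] = 3.6328 (similar calculation)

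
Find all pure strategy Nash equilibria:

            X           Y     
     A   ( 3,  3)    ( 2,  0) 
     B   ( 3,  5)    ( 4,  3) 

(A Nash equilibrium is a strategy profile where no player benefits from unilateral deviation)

Nash equilibrium: (A, X), (B, X)

Work:
Best responses:
  P1 vs X: payoffs [3, 3] → best response A/B (payoff 3)
  P1 vs Y: payoffs [2, 4] → best response B (payoff 4)
  P2 vs A: payoffs [3, 0] → best response X (payoff 3)
  P2 vs B: payoffs [5, 3] → best response X (payoff 5)
Mutual best responses: (A,X), (B,X) → Nash equilibria.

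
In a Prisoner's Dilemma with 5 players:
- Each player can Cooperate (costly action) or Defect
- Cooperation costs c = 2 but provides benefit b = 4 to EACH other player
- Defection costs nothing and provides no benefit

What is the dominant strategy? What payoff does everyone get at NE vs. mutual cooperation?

Dominant: Defect; NE payoff = 0; Coop payoff = 14

Work:
Defect dominates (saves cost c = 2, benefit to others is external)
NE: All defect → everyone gets 0
If all cooperate: each receives (4)×4 - 2 = 14
Social dilemma: 14 > 0 but NE gives 0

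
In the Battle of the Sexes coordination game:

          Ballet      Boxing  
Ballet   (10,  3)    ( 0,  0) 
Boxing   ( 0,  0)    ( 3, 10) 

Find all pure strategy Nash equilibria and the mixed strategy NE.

Pure NE: (Ballet, Ballet) and (Boxing, Boxing); Mixed NE: p = 0.7692, q = 0.2308

Work:
Check pure NE:
(Ballet, Ballet): (10, 3) - no unilateral deviation beneficial
(Boxing, Boxing): (3, 10) - no unilateral deviation beneficial
Mixed NE: P1 plays Ballet with p = 0.7692, P2 plays Ballet with q = 0.2308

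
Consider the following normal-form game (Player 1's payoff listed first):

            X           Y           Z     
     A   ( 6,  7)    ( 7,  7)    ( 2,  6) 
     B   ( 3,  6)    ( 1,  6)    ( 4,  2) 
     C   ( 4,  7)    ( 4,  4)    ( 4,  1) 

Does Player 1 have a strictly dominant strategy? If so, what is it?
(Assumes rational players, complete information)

No strictly dominant strategy exists for Player 1

Work:
A strategy strictly dominates another if it gives a strictly higher payoff against every opponent action. Compare each pair of P1's strategies column-by-column:
  A vs B: [6 vs 3, 7 vs 1, 2 vs 4] → A does not strictly dominate B (column Z: 2 ≤ 4)
  A vs C: [6 vs 4, 7 vs 4, 2 vs 4] → A does not strictly dominate C (column Z: 2 ≤ 4)
  B vs A: [3 vs 6, 1 vs 7, 4 vs 2] → B does not strictly dominate A (column X: 3 ≤ 6)
  B vs C: [3 vs 4, 1 vs 4, 4 vs 4] → B does not strictly dominate C (column X: 3 ≤ 4)
  C vs A: [4 vs 6, 4 vs 7, 4 vs 2] → C does not strictly dominate A (column X: 4 ≤ 6)
  C vs B: [4 vs 3, 4 vs 1, 4 vs 4] → C does not strictly dominate B (column Z: 4 ≤ 4)
No single strategy strictly dominates all others → no strictly dominant strategy.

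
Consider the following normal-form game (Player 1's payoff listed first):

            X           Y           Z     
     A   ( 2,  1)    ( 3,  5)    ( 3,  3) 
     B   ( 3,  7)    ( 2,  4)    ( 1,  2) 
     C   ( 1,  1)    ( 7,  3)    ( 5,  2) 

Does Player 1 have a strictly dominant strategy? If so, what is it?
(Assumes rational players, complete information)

No strictly dominant strategy exists for Player 1

Work:
A strategy strictly dominates another if it gives a strictly higher payoff against every opponent action. Compare each pair of P1's strategies column-by-column:
  A vs B: [2 vs 3, 3 vs 2, 3 vs 1] → A does not strictly dominate B (column X: 2 ≤ 3)
  A vs C: [2 vs 1, 3 vs 7, 3 vs 5] → A does not strictly dominate C (column Y: 3 ≤ 7)
  B vs A: [3 vs 2, 2 vs 3, 1 vs 3] → B does not strictly dominate A (column Y: 2 ≤ 3)
  B vs C: [3 vs 1, 2 vs 7, 1 vs 5] → B does not strictly dominate C (column Y: 2 ≤ 7)
  C vs A: [1 vs 2, 7 vs 3, 5 vs 3] → C does not strictly dominate A (column X: 1 ≤ 2)
  C vs B: [1 vs 3, 7 vs 2, 5 vs 1] → C does not strictly dominate B (column X: 1 ≤ 3)
No single strategy strictly dominates all others → no strictly dominant strategy.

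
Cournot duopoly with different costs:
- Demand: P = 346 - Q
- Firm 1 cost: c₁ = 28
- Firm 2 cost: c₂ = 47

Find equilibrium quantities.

q₁* = 112.33, q₂* = 93.33

Work:
Reaction: q₁ = (346 - 28 - q₂)/2
Reaction: q₂ = (346 - 47 - q₁)/2
Solve simultaneously:
q₁* = (346 - 2×28 + 47)/3 = 112.33
q₂* = (346 - 2×47 + 28)/3 = 93.33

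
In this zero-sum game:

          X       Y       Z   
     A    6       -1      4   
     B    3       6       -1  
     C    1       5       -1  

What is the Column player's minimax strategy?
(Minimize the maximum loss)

Column should play Z, value = 4

Work:
Column player minimizes Row's maximum payoff:
Column X: max payoff to Row = 6
Column Y: max payoff to Row = 6
Column Z: max payoff to Row = 4
Minimum is 4, achieved by column Z.
Minimax strategy: Z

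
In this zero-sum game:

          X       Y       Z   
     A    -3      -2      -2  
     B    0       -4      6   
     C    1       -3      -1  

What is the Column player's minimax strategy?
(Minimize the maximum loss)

Column should play Y, value = -2

Work:
Column player minimizes Row's maximum payoff:
Column X: max payoff to Row = 1
Column Y: max payoff to Row = -2
Column Z: max payoff to Row = 6
Minimum is -2, achieved by column Y.
Minimax strategy: Y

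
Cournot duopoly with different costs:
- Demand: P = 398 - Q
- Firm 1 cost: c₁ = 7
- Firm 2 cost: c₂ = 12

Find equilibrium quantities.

q₁* = 132.0, q₂* = 127.0

Work:
Reaction: q₁ = (398 - 7 - q₂)/2
Reaction: q₂ = (398 - 12 - q₁)/2
Solve simultaneously:
q₁* = (398 - 2×7 + 12)/3 = 132.0
q₂* = (398 - 2×12 + 7)/3 = 127.0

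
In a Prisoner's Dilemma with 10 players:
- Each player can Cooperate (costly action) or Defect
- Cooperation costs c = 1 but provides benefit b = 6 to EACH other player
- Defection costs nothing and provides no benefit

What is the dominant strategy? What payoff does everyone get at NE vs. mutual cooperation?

Dominant: Defect; NE payoff = 0; Coop payoff = 53

Work:
Defect dominates (saves cost c = 1, benefit to others is external)
NE: All defect → everyone gets 0
If all cooperate: each receives (9)×6 - 1 = 53
Social dilemma: 53 > 0 but NE gives 0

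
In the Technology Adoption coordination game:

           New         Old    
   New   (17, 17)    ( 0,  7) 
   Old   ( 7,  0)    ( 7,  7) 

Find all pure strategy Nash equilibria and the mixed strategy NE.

Pure NE: (New, New) and (Old, Old); Mixed NE: p = 0.4118, q = 0.4118

Work:
Check pure NE:
(New, New): (17, 17) - no unilateral deviation beneficial
(Old, Old): (7, 7) - no unilateral deviation beneficial
Mixed NE: P1 plays New with p = 0.4118, P2 plays New with q = 0.4118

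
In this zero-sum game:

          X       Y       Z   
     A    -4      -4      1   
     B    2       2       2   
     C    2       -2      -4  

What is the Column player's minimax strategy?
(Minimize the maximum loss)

Column should play X or Y or Z (all achieve the minimum), value = 2

Work:
Column player minimizes Row's maximum payoff:
Column X: max payoff to Row = 2
Column Y: max payoff to Row = 2
Column Z: max payoff to Row = 2
Minimum is 2, achieved by columns X, Y, Z (tied).
Each of X or Y or Z is a minimax strategy.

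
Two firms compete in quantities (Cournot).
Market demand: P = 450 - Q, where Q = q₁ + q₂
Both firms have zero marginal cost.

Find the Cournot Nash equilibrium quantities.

q₁* = q₂* = 150.0; P* = 150.0

Work:
Profit: π_i = P·q_i = (a - q_i - q_j)·q_i
FOC: ∂π_i/∂q_i = a - 2q_i - q_j = 0
Reaction function: q_i = (450 - q_j)/2
Symmetry: q* = 450/3 = 150.0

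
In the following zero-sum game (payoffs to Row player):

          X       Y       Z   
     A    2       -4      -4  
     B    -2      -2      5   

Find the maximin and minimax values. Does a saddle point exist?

Maximin = -2, Minimax = -2, Saddle: True

Work:
Row minimums: [-4, -2] → maximin = -2
Column maximums: [2, -2, 5] → minimax = -2
Saddle point exists! Game value = -2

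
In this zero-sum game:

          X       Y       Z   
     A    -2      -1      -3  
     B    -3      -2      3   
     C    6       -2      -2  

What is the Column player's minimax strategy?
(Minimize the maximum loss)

Column should play Y, value = -1

Work:
Column player minimizes Row's maximum payoff:
Column X: max payoff to Row = 6
Column Y: max payoff to Row = -1
Column Z: max payoff to Row = 3
Minimum is -1, achieved by column Y.
Minimax strategy: Y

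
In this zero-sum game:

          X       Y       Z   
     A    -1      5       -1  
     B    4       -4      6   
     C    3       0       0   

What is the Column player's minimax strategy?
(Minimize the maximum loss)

Column should play X, value = 4

Work:
Column player minimizes Row's maximum payoff:
Column X: max payoff to Row = 4
Column Y: max payoff to Row = 5
Column Z: max payoff to Row = 6
Minimum is 4, achieved by column X.
Minimax strategy: X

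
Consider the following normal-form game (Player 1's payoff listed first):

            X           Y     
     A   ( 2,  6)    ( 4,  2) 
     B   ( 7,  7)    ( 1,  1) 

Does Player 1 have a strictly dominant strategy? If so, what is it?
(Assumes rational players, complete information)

No strictly dominant strategy exists for Player 1

Work:
A strategy strictly dominates another if it gives a strictly higher payoff against every opponent action. Compare each pair of P1's strategies column-by-column:
  A vs B: [2 vs 7, 4 vs 1] → A does not strictly dominate B (column X: 2 ≤ 7)
  B vs A: [7 vs 2, 1 vs 4] → B does not strictly dominate A (column Y: 1 ≤ 4)
No single strategy strictly dominates all others → no strictly dominant strategy.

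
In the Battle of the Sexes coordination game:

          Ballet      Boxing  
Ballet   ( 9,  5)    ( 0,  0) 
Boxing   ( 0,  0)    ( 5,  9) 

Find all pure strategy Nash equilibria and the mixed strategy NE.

Pure NE: (Ballet, Ballet) and (Boxing, Boxing); Mixed NE: p = 0.6429, q = 0.3571

Work:
Check pure NE:
(Ballet, Ballet): (9, 5) - no unilateral deviation beneficial
(Boxing, Boxing): (5, 9) - no unilateral deviation beneficial
Mixed NE: P1 plays Ballet with p = 0.6429, P2 plays Ballet with q = 0.3571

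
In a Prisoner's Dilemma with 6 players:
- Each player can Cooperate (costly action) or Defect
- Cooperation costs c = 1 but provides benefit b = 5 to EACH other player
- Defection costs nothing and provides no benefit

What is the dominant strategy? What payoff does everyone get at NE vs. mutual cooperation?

Dominant: Defect; NE payoff = 0; Coop payoff = 24

Work:
Defect dominates (saves cost c = 1, benefit to others is external)
NE: All defect → everyone gets 0
If all cooperate: each receives (5)×5 - 1 = 24
Social dilemma: 24 > 0 but NE gives 0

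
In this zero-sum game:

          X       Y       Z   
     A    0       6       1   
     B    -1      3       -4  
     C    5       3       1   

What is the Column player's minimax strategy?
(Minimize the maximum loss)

Column should play Z, value = 1

Work:
Column player minimizes Row's maximum payoff:
Column X: max payoff to Row = 5
Column Y: max payoff to Row = 6
Column Z: max payoff to Row = 1
Minimum is 1, achieved by column Z.
Minimax strategy: Z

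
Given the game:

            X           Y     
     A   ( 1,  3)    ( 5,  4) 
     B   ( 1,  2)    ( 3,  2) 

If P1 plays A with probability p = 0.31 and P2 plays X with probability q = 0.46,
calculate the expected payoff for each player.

E[P1] = 2.4148, E[P2] = 2.4774

Work:
E[P1] = p·q·π₁(A,X) + p·(1-q)·π₁(A,Y) + (1-p)·q·π₁(B,X) + (1-p)·(1-q)·π₁(B,Y)
= 0.31·0.46·1 + 0.31·0.54·5 + 0.69·0.46·1 + 0.69·0.54·3
= 2.4148

E[P2] = 2.4774 (similar calculation)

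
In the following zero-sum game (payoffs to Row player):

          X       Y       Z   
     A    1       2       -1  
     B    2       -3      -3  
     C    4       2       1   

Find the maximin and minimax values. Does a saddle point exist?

Maximin = 1, Minimax = 1, Saddle: True

Work:
Row minimums: [-1, -3, 1] → maximin = 1
Column maximums: [4, 2, 1] → minimax = 1
Saddle point exists! Game value = 1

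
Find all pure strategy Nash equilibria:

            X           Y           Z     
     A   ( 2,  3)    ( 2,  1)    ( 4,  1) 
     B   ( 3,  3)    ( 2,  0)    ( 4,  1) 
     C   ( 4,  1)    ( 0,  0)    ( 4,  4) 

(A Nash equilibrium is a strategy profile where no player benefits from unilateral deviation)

Nash equilibrium: (C, Z)

Work:
Best responses:
  P1 vs X: payoffs [2, 3, 4] → best response C (payoff 4)
  P1 vs Y: payoffs [2, 2, 0] → best response A/B (payoff 2)
  P1 vs Z: payoffs [4, 4, 4] → best response A/B/C (payoff 4)
  P2 vs A: payoffs [3, 1, 1] → best response X (payoff 3)
  P2 vs B: payoffs [3, 0, 1] → best response X (payoff 3)
  P2 vs C: payoffs [1, 0, 4] → best response Z (payoff 4)
Mutual best responses: (C,Z) → Nash equilibria.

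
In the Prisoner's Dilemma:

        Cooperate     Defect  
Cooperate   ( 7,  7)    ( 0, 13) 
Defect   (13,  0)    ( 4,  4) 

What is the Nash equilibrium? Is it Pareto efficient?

(Defect, Defect) is NE; not Pareto efficient

Work:
Defect dominates Cooperate for both players:
If P2 cooperates: Defect (13) > Cooperate (7)
If P2 defects: Defect (4) > Cooperate (0)
NE: (Defect, Defect) with payoff (4, 4)
But (Cooperate, Cooperate) = (7, 7) Pareto dominates (4, 4)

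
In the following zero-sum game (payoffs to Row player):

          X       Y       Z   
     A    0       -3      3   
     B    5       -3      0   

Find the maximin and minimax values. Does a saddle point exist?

Maximin = -3, Minimax = -3, Saddle: True

Work:
Row minimums: [-3, -3] → maximin = -3
Column maximums: [5, -3, 3] → minimax = -3
Saddle point exists! Game value = -3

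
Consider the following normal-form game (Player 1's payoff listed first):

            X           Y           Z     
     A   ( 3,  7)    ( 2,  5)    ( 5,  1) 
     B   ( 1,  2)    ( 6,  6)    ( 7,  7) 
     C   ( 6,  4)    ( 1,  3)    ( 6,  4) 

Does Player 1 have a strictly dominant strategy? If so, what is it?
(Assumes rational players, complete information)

No strictly dominant strategy exists for Player 1

Work:
A strategy strictly dominates another if it gives a strictly higher payoff against every opponent action. Compare each pair of P1's strategies column-by-column:
  A vs B: [3 vs 1, 2 vs 6, 5 vs 7] → A does not strictly dominate B (column Y: 2 ≤ 6)
  A vs C: [3 vs 6, 2 vs 1, 5 vs 6] → A does not strictly dominate C (column X: 3 ≤ 6)
  B vs A: [1 vs 3, 6 vs 2, 7 vs 5] → B does not strictly dominate A (column X: 1 ≤ 3)
  B vs C: [1 vs 6, 6 vs 1, 7 vs 6] → B does not strictly dominate C (column X: 1 ≤ 6)
  C vs A: [6 vs 3, 1 vs 2, 6 vs 5] → C does not strictly dominate A (column Y: 1 ≤ 2)
  C vs B: [6 vs 1, 1 vs 6, 6 vs 7] → C does not strictly dominate B (column Y: 1 ≤ 6)
No single strategy strictly dominates all others → no strictly dominant strategy.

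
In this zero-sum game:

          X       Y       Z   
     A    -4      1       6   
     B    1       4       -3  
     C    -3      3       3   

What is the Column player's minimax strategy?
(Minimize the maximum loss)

Column should play X, value = 1

Work:
Column player minimizes Row's maximum payoff:
Column X: max payoff to Row = 1
Column Y: max payoff to Row = 4
Column Z: max payoff to Row = 6
Minimum is 1, achieved by column X.
Minimax strategy: X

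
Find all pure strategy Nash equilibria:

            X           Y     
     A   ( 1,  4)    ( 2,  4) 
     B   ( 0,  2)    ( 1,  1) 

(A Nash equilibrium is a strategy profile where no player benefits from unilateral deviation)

Nash equilibrium: (A, X), (A, Y)

Work:
Best responses:
  P1 vs X: payoffs [1, 0] → best response A (payoff 1)
  P1 vs Y: payoffs [2, 1] → best response A (payoff 2)
  P2 vs A: payoffs [4, 4] → best response X/Y (payoff 4)
  P2 vs B: payoffs [2, 1] → best response X (payoff 2)
Mutual best responses: (A,X), (A,Y) → Nash equilibria.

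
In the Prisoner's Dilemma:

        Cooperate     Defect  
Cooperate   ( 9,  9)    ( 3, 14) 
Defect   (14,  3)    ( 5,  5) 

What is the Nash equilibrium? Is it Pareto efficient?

(Defect, Defect) is NE; not Pareto efficient

Work:
Defect dominates Cooperate for both players:
If P2 cooperates: Defect (14) > Cooperate (9)
If P2 defects: Defect (5) > Cooperate (3)
NE: (Defect, Defect) with payoff (5, 5)
But (Cooperate, Cooperate) = (9, 9) Pareto dominates (5, 5)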